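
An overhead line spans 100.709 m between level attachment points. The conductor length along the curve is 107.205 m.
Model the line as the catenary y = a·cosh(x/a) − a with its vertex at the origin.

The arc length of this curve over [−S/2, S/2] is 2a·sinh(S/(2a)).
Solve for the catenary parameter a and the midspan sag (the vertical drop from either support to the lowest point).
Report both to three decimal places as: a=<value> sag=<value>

a=81.714 sag=16.012

seed: a₀ = √(S³/(24(L−S))) = √(100.709³/(24·6.496)) = 80.941975
iter 1: u=0.622106  f(a)=+1.269e-01  f'(a)=-1.668e-01  a ← 80.941975 − (+1.269e-01/-1.668e-01) = 81.702532
iter 2: u=0.616315  f(a)=+1.810e-03  f'(a)=-1.621e-01  a ← 81.702532 − (+1.810e-03/-1.621e-01) = 81.713701
iter 3: u=0.616231  f(a)=+3.805e-07  f'(a)=-1.620e-01  a ← 81.713701 − (+3.805e-07/-1.620e-01) = 81.713704
iter 4: u=0.616231  f(a)=+0.000e+00  f'(a)=-1.620e-01  a ← 81.713704 − (+0.000e+00/-1.620e-01) = 81.713704
converged: |Δa| < 1e-12 after 4 iterations
sag = a·(cosh(S/(2a)) − 1) = 81.713704·(cosh(0.616231) − 1) = 16.012226
T_max/T_min = cosh(S/(2a)) = 1.195955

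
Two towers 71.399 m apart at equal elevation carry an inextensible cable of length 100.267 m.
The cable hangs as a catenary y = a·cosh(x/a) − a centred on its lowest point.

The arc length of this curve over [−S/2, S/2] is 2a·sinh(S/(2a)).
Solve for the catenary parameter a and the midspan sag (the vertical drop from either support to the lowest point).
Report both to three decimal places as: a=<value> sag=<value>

a=24.199 sag=31.470

seed: a₀ = √(S³/(24(L−S))) = √(71.399³/(24·28.868)) = 22.920507
iter 1: u=1.557535  f(a)=+3.711e+00  f'(a)=-3.185e+00  a ← 22.920507 − (+3.711e+00/-3.185e+00) = 24.085429
iter 2: u=1.482203  f(a)=+3.017e-01  f'(a)=-2.687e+00  a ← 24.085429 − (+3.017e-01/-2.687e+00) = 24.197707
iter 3: u=1.475326  f(a)=+2.383e-03  f'(a)=-2.644e+00  a ← 24.197707 − (+2.383e-03/-2.644e+00) = 24.198609
iter 4: u=1.475271  f(a)=+1.514e-07  f'(a)=-2.644e+00  a ← 24.198609 − (+1.514e-07/-2.644e+00) = 24.198609
iter 5: u=1.475271  f(a)=-2.842e-14  f'(a)=-2.644e+00  a ← 24.198609 − (-2.842e-14/-2.644e+00) = 24.198609
converged: |Δa| < 1e-12 after 5 iterations
sag = a·(cosh(S/(2a)) − 1) = 24.198609·(cosh(1.475271) − 1) = 31.469519
T_max/T_min = cosh(S/(2a)) = 2.300468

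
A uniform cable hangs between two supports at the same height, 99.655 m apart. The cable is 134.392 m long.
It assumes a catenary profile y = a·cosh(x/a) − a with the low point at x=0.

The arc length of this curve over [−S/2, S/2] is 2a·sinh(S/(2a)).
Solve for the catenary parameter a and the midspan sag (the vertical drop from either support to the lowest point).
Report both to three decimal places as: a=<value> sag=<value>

a=36.129 sag=40.164

seed: a₀ = √(S³/(24(L−S))) = √(99.655³/(24·34.737)) = 34.454572
iter 1: u=1.446180  f(a)=+3.819e+00  f'(a)=-2.471e+00  a ← 34.454572 − (+3.819e+00/-2.471e+00) = 36.000087
iter 2: u=1.384094  f(a)=+2.720e-01  f'(a)=-2.130e+00  a ← 36.000087 − (+2.720e-01/-2.130e+00) = 36.127756
iter 3: u=1.379203  f(a)=+1.614e-03  f'(a)=-2.105e+00  a ← 36.127756 − (+1.614e-03/-2.105e+00) = 36.128523
iter 4: u=1.379173  f(a)=+5.753e-08  f'(a)=-2.105e+00  a ← 36.128523 − (+5.753e-08/-2.105e+00) = 36.128523
iter 5: u=1.379173  f(a)=+2.842e-14  f'(a)=-2.105e+00  a ← 36.128523 − (+2.842e-14/-2.105e+00) = 36.128523
converged: |Δa| < 1e-12 after 5 iterations
sag = a·(cosh(S/(2a)) − 1) = 36.128523·(cosh(1.379173) − 1) = 40.164154
T_max/T_min = cosh(S/(2a)) = 2.111702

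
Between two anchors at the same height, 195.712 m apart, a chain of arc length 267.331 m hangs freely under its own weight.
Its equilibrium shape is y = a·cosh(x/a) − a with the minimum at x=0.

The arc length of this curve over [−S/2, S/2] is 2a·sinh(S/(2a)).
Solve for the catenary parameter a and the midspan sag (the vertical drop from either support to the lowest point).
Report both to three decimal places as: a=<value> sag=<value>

seed: a₀ = √(S³/(24(L−S))) = √(195.712³/(24·71.619)) = 66.039904
iter 1: u=1.481771  f(a)=+8.286e+00  f'(a)=-2.684e+00  a ← 66.039904 − (+8.286e+00/-2.684e+00) = 69.127101
iter 2: u=1.415595  f(a)=+6.165e-01  f'(a)=-2.298e+00  a ← 69.127101 − (+6.165e-01/-2.298e+00) = 69.395337
iter 3: u=1.410124  f(a)=+4.018e-03  f'(a)=-2.268e+00  a ← 69.395337 − (+4.018e-03/-2.268e+00) = 69.397108
iter 4: u=1.410088  f(a)=+1.732e-07  f'(a)=-2.268e+00  a ← 69.397108 − (+1.732e-07/-2.268e+00) = 69.397108
iter 5: u=1.410088  f(a)=+0.000e+00  f'(a)=-2.268e+00  a ← 69.397108 − (+0.000e+00/-2.268e+00) = 69.397108
converged: |Δa| < 1e-12 after 5 iterations
sag = a·(cosh(S/(2a)) − 1) = 69.397108·(cosh(1.410088) − 1) = 81.209746
T_max/T_min = cosh(S/(2a)) = 2.170218

a=69.397 sag=81.210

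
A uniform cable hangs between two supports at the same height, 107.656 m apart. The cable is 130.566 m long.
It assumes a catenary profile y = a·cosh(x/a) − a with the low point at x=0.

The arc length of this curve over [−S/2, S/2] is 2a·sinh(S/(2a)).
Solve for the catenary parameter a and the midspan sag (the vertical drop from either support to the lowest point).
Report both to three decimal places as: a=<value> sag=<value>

seed: a₀ = √(S³/(24(L−S))) = √(107.656³/(24·22.910)) = 47.636429
iter 1: u=1.129976  f(a)=+1.508e+00  f'(a)=-1.090e+00  a ← 47.636429 − (+1.508e+00/-1.090e+00) = 49.019280
iter 2: u=1.098099  f(a)=+6.815e-02  f'(a)=-9.939e-01  a ← 49.019280 − (+6.815e-02/-9.939e-01) = 49.087853
iter 3: u=1.096565  f(a)=+1.538e-04  f'(a)=-9.894e-01  a ← 49.087853 − (+1.538e-04/-9.894e-01) = 49.088008
iter 4: u=1.096561  f(a)=+7.874e-10  f'(a)=-9.894e-01  a ← 49.088008 − (+7.874e-10/-9.894e-01) = 49.088008
iter 5: u=1.096561  f(a)=+0.000e+00  f'(a)=-9.894e-01  a ← 49.088008 − (+0.000e+00/-9.894e-01) = 49.088008
converged: |Δa| < 1e-12 after 5 iterations
sag = a·(cosh(S/(2a)) − 1) = 49.088008·(cosh(1.096561) − 1) = 32.591259
T_max/T_min = cosh(S/(2a)) = 1.663935

a=49.088 sag=32.591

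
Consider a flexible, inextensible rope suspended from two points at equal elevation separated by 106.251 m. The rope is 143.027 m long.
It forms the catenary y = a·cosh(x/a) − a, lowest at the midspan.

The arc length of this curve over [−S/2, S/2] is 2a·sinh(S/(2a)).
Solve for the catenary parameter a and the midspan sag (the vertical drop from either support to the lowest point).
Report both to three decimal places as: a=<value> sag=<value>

seed: a₀ = √(S³/(24(L−S))) = √(106.251³/(24·36.776)) = 36.864782
iter 1: u=1.441091  f(a)=+4.013e+00  f'(a)=-2.441e+00  a ← 36.864782 − (+4.013e+00/-2.441e+00) = 38.508497
iter 2: u=1.379579  f(a)=+2.840e-01  f'(a)=-2.107e+00  a ← 38.508497 − (+2.840e-01/-2.107e+00) = 38.643287
iter 3: u=1.374767  f(a)=+1.662e-03  f'(a)=-2.082e+00  a ← 38.643287 − (+1.662e-03/-2.082e+00) = 38.644085
iter 4: u=1.374738  f(a)=+5.765e-08  f'(a)=-2.082e+00  a ← 38.644085 − (+5.765e-08/-2.082e+00) = 38.644085
iter 5: u=1.374738  f(a)=+2.842e-14  f'(a)=-2.082e+00  a ← 38.644085 − (+2.842e-14/-2.082e+00) = 38.644085
converged: |Δa| < 1e-12 after 5 iterations
sag = a·(cosh(S/(2a)) − 1) = 38.644085·(cosh(1.374738) − 1) = 42.642728
T_max/T_min = cosh(S/(2a)) = 2.103474

a=38.644 sag=42.643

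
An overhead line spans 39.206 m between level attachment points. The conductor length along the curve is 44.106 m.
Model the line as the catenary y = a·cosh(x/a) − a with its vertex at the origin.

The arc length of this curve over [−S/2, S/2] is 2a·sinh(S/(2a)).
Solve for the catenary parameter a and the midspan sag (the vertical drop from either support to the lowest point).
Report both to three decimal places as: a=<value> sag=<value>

a=23.050 sag=8.850

seed: a₀ = √(S³/(24(L−S))) = √(39.206³/(24·4.900)) = 22.637327
iter 1: u=0.865959  f(a)=+1.870e-01  f'(a)=-4.663e-01  a ← 22.637327 − (+1.870e-01/-4.663e-01) = 23.038470
iter 2: u=0.850881  f(a)=+5.087e-03  f'(a)=-4.412e-01  a ← 23.038470 − (+5.087e-03/-4.412e-01) = 23.050001
iter 3: u=0.850455  f(a)=+3.997e-06  f'(a)=-4.405e-01  a ← 23.050001 − (+3.997e-06/-4.405e-01) = 23.050010
iter 4: u=0.850455  f(a)=+2.480e-12  f'(a)=-4.405e-01  a ← 23.050010 − (+2.480e-12/-4.405e-01) = 23.050010
converged: |Δa| < 1e-12 after 4 iterations
sag = a·(cosh(S/(2a)) − 1) = 23.050010·(cosh(0.850455) − 1) = 8.850425
T_max/T_min = cosh(S/(2a)) = 1.383966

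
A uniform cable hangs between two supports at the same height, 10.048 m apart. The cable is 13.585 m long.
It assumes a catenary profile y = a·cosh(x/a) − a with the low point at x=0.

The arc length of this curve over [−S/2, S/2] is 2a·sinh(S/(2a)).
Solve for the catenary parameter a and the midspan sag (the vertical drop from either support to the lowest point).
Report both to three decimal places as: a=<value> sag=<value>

seed: a₀ = √(S³/(24(L−S))) = √(10.048³/(24·3.537)) = 3.456975
iter 1: u=1.453294  f(a)=+3.929e-01  f'(a)=-2.512e+00  a ← 3.456975 − (+3.929e-01/-2.512e+00) = 3.613345
iter 2: u=1.390401  f(a)=+2.823e-02  f'(a)=-2.163e+00  a ← 3.613345 − (+2.823e-02/-2.163e+00) = 3.626395
iter 3: u=1.385398  f(a)=+1.707e-04  f'(a)=-2.137e+00  a ← 3.626395 − (+1.707e-04/-2.137e+00) = 3.626475
iter 4: u=1.385367  f(a)=+6.323e-09  f'(a)=-2.137e+00  a ← 3.626475 − (+6.323e-09/-2.137e+00) = 3.626475
iter 5: u=1.385367  f(a)=+0.000e+00  f'(a)=-2.137e+00  a ← 3.626475 − (+0.000e+00/-2.137e+00) = 3.626475
converged: |Δa| < 1e-12 after 5 iterations
sag = a·(cosh(S/(2a)) − 1) = 3.626475·(cosh(1.385367) − 1) = 4.073485
T_max/T_min = cosh(S/(2a)) = 2.123263

a=3.626 sag=4.073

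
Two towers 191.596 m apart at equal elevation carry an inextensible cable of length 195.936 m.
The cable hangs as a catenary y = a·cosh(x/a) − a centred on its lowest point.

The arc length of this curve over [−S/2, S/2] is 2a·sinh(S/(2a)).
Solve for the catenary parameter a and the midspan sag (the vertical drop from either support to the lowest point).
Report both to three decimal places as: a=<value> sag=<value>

seed: a₀ = √(S³/(24(L−S))) = √(191.596³/(24·4.340)) = 259.853859
iter 1: u=0.368661  f(a)=+2.959e-02  f'(a)=-3.386e-02  a ← 259.853859 − (+2.959e-02/-3.386e-02) = 260.727712
iter 2: u=0.367425  f(a)=+1.499e-04  f'(a)=-3.352e-02  a ← 260.727712 − (+1.499e-04/-3.352e-02) = 260.732185
iter 3: u=0.367419  f(a)=+3.892e-09  f'(a)=-3.352e-02  a ← 260.732185 − (+3.892e-09/-3.352e-02) = 260.732185
iter 4: u=0.367419  f(a)=-2.842e-14  f'(a)=-3.352e-02  a ← 260.732185 − (-2.842e-14/-3.352e-02) = 260.732185
converged: |Δa| < 1e-12 after 4 iterations
sag = a·(cosh(S/(2a)) − 1) = 260.732185·(cosh(0.367419) − 1) = 17.797888
T_max/T_min = cosh(S/(2a)) = 1.068261

a=260.732 sag=17.798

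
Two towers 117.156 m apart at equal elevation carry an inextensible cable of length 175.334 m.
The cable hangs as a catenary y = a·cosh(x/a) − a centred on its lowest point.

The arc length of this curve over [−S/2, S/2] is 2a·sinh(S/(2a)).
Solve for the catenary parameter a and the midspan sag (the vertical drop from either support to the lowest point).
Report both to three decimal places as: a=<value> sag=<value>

a=36.221 sag=58.634

seed: a₀ = √(S³/(24(L−S))) = √(117.156³/(24·58.178)) = 33.936089
iter 1: u=1.726127  f(a)=+9.308e+00  f'(a)=-4.565e+00  a ← 33.936089 − (+9.308e+00/-4.565e+00) = 35.975027
iter 2: u=1.628296  f(a)=+9.049e-01  f'(a)=-3.717e+00  a ← 35.975027 − (+9.049e-01/-3.717e+00) = 36.218459
iter 3: u=1.617352  f(a)=+1.058e-02  f'(a)=-3.631e+00  a ← 36.218459 − (+1.058e-02/-3.631e+00) = 36.221375
iter 4: u=1.617222  f(a)=+1.486e-06  f'(a)=-3.630e+00  a ← 36.221375 − (+1.486e-06/-3.630e+00) = 36.221375
iter 5: u=1.617222  f(a)=+0.000e+00  f'(a)=-3.630e+00  a ← 36.221375 − (+0.000e+00/-3.630e+00) = 36.221375
converged: |Δa| < 1e-12 after 5 iterations
sag = a·(cosh(S/(2a)) − 1) = 36.221375·(cosh(1.617222) − 1) = 58.633730
T_max/T_min = cosh(S/(2a)) = 2.618760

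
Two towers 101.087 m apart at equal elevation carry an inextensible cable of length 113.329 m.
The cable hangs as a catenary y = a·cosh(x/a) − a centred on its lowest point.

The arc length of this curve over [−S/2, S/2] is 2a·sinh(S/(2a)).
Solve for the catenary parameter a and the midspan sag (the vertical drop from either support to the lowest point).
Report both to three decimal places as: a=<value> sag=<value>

seed: a₀ = √(S³/(24(L−S))) = √(101.087³/(24·12.242)) = 59.294055
iter 1: u=0.852421  f(a)=+4.525e-01  f'(a)=-4.437e-01  a ← 59.294055 − (+4.525e-01/-4.437e-01) = 60.313932
iter 2: u=0.838007  f(a)=+1.194e-02  f'(a)=-4.206e-01  a ← 60.313932 − (+1.194e-02/-4.206e-01) = 60.342321
iter 3: u=0.837613  f(a)=+8.811e-06  f'(a)=-4.200e-01  a ← 60.342321 − (+8.811e-06/-4.200e-01) = 60.342342
iter 4: u=0.837613  f(a)=+4.803e-12  f'(a)=-4.200e-01  a ← 60.342342 − (+4.803e-12/-4.200e-01) = 60.342342
converged: |Δa| < 1e-12 after 4 iterations
sag = a·(cosh(S/(2a)) − 1) = 60.342342·(cosh(0.837613) − 1) = 22.434852
T_max/T_min = cosh(S/(2a)) = 1.371793

a=60.342 sag=22.435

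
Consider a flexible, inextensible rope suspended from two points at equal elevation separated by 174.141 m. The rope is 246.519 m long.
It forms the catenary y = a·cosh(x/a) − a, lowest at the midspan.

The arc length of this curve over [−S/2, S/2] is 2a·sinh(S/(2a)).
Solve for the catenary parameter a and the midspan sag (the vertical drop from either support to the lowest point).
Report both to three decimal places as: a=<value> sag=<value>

seed: a₀ = √(S³/(24(L−S))) = √(174.141³/(24·72.378)) = 55.136938
iter 1: u=1.579168  f(a)=+9.580e+00  f'(a)=-3.341e+00  a ← 55.136938 − (+9.580e+00/-3.341e+00) = 58.004048
iter 2: u=1.501111  f(a)=+7.979e-01  f'(a)=-2.806e+00  a ← 58.004048 − (+7.979e-01/-2.806e+00) = 58.288437
iter 3: u=1.493787  f(a)=+6.648e-03  f'(a)=-2.759e+00  a ← 58.288437 − (+6.648e-03/-2.759e+00) = 58.290846
iter 4: u=1.493725  f(a)=+4.699e-07  f'(a)=-2.759e+00  a ← 58.290846 − (+4.699e-07/-2.759e+00) = 58.290846
iter 5: u=1.493725  f(a)=+5.684e-14  f'(a)=-2.759e+00  a ← 58.290846 − (+5.684e-14/-2.759e+00) = 58.290846
converged: |Δa| < 1e-12 after 5 iterations
sag = a·(cosh(S/(2a)) − 1) = 58.290846·(cosh(1.493725) − 1) = 78.056970
T_max/T_min = cosh(S/(2a)) = 2.339095

a=58.291 sag=78.057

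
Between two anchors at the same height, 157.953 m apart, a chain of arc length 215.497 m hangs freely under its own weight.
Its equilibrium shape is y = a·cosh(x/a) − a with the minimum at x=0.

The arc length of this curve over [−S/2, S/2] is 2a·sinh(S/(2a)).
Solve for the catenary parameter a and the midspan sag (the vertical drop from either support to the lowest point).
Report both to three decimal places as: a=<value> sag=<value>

seed: a₀ = √(S³/(24(L−S))) = √(157.953³/(24·57.544)) = 53.417822
iter 1: u=1.478467  f(a)=+6.627e+00  f'(a)=-2.664e+00  a ← 53.417822 − (+6.627e+00/-2.664e+00) = 55.905556
iter 2: u=1.412677  f(a)=+4.910e-01  f'(a)=-2.282e+00  a ← 55.905556 − (+4.910e-01/-2.282e+00) = 56.120705
iter 3: u=1.407261  f(a)=+3.173e-03  f'(a)=-2.253e+00  a ← 56.120705 − (+3.173e-03/-2.253e+00) = 56.122114
iter 4: u=1.407226  f(a)=+1.344e-07  f'(a)=-2.253e+00  a ← 56.122114 − (+1.344e-07/-2.253e+00) = 56.122114
iter 5: u=1.407226  f(a)=+0.000e+00  f'(a)=-2.253e+00  a ← 56.122114 − (+0.000e+00/-2.253e+00) = 56.122114
converged: |Δa| < 1e-12 after 5 iterations
sag = a·(cosh(S/(2a)) − 1) = 56.122114·(cosh(1.407226) − 1) = 65.366284
T_max/T_min = cosh(S/(2a)) = 2.164715

a=56.122 sag=65.366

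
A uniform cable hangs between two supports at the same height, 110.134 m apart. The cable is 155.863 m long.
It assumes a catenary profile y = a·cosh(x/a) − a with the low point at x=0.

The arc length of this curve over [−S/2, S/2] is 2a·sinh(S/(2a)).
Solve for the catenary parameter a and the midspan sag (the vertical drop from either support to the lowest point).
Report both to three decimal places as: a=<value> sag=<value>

a=36.882 sag=49.336

seed: a₀ = √(S³/(24(L−S))) = √(110.134³/(24·45.729)) = 34.888367
iter 1: u=1.578377  f(a)=+6.046e+00  f'(a)=-3.335e+00  a ← 34.888367 − (+6.046e+00/-3.335e+00) = 36.701054
iter 2: u=1.500420  f(a)=+5.032e-01  f'(a)=-2.801e+00  a ← 36.701054 − (+5.032e-01/-2.801e+00) = 36.880666
iter 3: u=1.493113  f(a)=+4.184e-03  f'(a)=-2.755e+00  a ← 36.880666 − (+4.184e-03/-2.755e+00) = 36.882185
iter 4: u=1.493051  f(a)=+2.946e-07  f'(a)=-2.755e+00  a ← 36.882185 − (+2.946e-07/-2.755e+00) = 36.882185
iter 5: u=1.493051  f(a)=+0.000e+00  f'(a)=-2.755e+00  a ← 36.882185 − (+0.000e+00/-2.755e+00) = 36.882185
converged: |Δa| < 1e-12 after 5 iterations
sag = a·(cosh(S/(2a)) − 1) = 36.882185·(cosh(1.493051) − 1) = 49.336225
T_max/T_min = cosh(S/(2a)) = 2.337671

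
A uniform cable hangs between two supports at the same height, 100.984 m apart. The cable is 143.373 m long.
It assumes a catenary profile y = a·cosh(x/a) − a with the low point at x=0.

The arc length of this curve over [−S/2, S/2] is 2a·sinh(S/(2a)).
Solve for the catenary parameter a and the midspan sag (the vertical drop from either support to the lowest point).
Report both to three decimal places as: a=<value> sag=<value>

a=33.653 sag=45.540

seed: a₀ = √(S³/(24(L−S))) = √(100.984³/(24·42.389)) = 31.816078
iter 1: u=1.586996  f(a)=+5.670e+00  f'(a)=-3.399e+00  a ← 31.816078 − (+5.670e+00/-3.399e+00) = 33.484075
iter 2: u=1.507941  f(a)=+4.764e-01  f'(a)=-2.850e+00  a ← 33.484075 − (+4.764e-01/-2.850e+00) = 33.651236
iter 3: u=1.500450  f(a)=+4.045e-03  f'(a)=-2.802e+00  a ← 33.651236 − (+4.045e-03/-2.802e+00) = 33.652680
iter 4: u=1.500386  f(a)=+2.970e-07  f'(a)=-2.801e+00  a ← 33.652680 − (+2.970e-07/-2.801e+00) = 33.652680
iter 5: u=1.500386  f(a)=-2.842e-14  f'(a)=-2.801e+00  a ← 33.652680 − (-2.842e-14/-2.801e+00) = 33.652680
converged: |Δa| < 1e-12 after 5 iterations
sag = a·(cosh(S/(2a)) − 1) = 33.652680·(cosh(1.500386) − 1) = 45.539852
T_max/T_min = cosh(S/(2a)) = 2.353231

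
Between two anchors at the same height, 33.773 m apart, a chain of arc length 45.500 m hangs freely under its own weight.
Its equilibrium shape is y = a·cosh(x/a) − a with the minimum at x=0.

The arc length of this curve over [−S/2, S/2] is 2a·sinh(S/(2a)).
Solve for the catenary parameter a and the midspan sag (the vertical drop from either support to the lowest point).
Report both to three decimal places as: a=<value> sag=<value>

a=12.266 sag=13.580

seed: a₀ = √(S³/(24(L−S))) = √(33.773³/(24·11.727)) = 11.699179
iter 1: u=1.443392  f(a)=+1.284e+00  f'(a)=-2.455e+00  a ← 11.699179 − (+1.284e+00/-2.455e+00) = 12.222240
iter 2: u=1.381621  f(a)=+9.113e-02  f'(a)=-2.118e+00  a ← 12.222240 − (+9.113e-02/-2.118e+00) = 12.265275
iter 3: u=1.376773  f(a)=+5.366e-04  f'(a)=-2.093e+00  a ← 12.265275 − (+5.366e-04/-2.093e+00) = 12.265532
iter 4: u=1.376744  f(a)=+1.885e-08  f'(a)=-2.093e+00  a ← 12.265532 − (+1.885e-08/-2.093e+00) = 12.265532
iter 5: u=1.376744  f(a)=+7.105e-15  f'(a)=-2.093e+00  a ← 12.265532 − (+7.105e-15/-2.093e+00) = 12.265532
converged: |Δa| < 1e-12 after 5 iterations
sag = a·(cosh(S/(2a)) − 1) = 12.265532·(cosh(1.376744) − 1) = 13.580276
T_max/T_min = cosh(S/(2a)) = 2.107190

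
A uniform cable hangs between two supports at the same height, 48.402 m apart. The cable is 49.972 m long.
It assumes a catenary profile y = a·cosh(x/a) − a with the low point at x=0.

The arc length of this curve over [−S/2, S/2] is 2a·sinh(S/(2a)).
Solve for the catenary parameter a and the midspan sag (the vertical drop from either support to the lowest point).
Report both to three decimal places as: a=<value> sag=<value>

seed: a₀ = √(S³/(24(L−S))) = √(48.402³/(24·1.570)) = 54.857942
iter 1: u=0.441158  f(a)=+1.535e-02  f'(a)=-5.836e-02  a ← 54.857942 − (+1.535e-02/-5.836e-02) = 55.120940
iter 2: u=0.439053  f(a)=+1.111e-04  f'(a)=-5.752e-02  a ← 55.120940 − (+1.111e-04/-5.752e-02) = 55.122871
iter 3: u=0.439037  f(a)=+5.912e-09  f'(a)=-5.751e-02  a ← 55.122871 − (+5.912e-09/-5.751e-02) = 55.122871
iter 4: u=0.439037  f(a)=-7.105e-15  f'(a)=-5.751e-02  a ← 55.122871 − (-7.105e-15/-5.751e-02) = 55.122871
converged: |Δa| < 1e-12 after 4 iterations
sag = a·(cosh(S/(2a)) − 1) = 55.122871·(cosh(0.439037) − 1) = 5.398457
T_max/T_min = cosh(S/(2a)) = 1.097935

a=55.123 sag=5.398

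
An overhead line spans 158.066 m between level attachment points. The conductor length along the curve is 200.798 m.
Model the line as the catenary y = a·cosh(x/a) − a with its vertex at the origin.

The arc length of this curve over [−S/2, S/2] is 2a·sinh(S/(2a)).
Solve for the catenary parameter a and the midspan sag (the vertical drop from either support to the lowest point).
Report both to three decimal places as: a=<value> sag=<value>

a=64.429 sag=54.865

seed: a₀ = √(S³/(24(L−S))) = √(158.066³/(24·42.732)) = 62.054812
iter 1: u=1.273600  f(a)=+3.603e+00  f'(a)=-1.614e+00  a ← 62.054812 − (+3.603e+00/-1.614e+00) = 64.286948
iter 2: u=1.229379  f(a)=+2.035e-01  f'(a)=-1.436e+00  a ← 64.286948 − (+2.035e-01/-1.436e+00) = 64.428635
iter 3: u=1.226675  f(a)=+7.354e-04  f'(a)=-1.426e+00  a ← 64.428635 − (+7.354e-04/-1.426e+00) = 64.429151
iter 4: u=1.226665  f(a)=+9.680e-09  f'(a)=-1.426e+00  a ← 64.429151 − (+9.680e-09/-1.426e+00) = 64.429151
iter 5: u=1.226665  f(a)=+0.000e+00  f'(a)=-1.426e+00  a ← 64.429151 − (+0.000e+00/-1.426e+00) = 64.429151
converged: |Δa| < 1e-12 after 5 iterations
sag = a·(cosh(S/(2a)) − 1) = 64.429151·(cosh(1.226665) − 1) = 54.864917
T_max/T_min = cosh(S/(2a)) = 1.851554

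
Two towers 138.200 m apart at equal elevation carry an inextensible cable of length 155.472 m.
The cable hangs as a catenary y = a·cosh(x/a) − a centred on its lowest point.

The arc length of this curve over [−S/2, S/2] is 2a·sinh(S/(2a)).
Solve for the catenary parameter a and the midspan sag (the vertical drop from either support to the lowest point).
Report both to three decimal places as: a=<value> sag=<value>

a=81.251 sag=31.197

seed: a₀ = √(S³/(24(L−S))) = √(138.200³/(24·17.272)) = 79.796736
iter 1: u=0.865950  f(a)=+6.593e-01  f'(a)=-4.662e-01  a ← 79.796736 − (+6.593e-01/-4.662e-01) = 81.210742
iter 2: u=0.850873  f(a)=+1.793e-02  f'(a)=-4.412e-01  a ← 81.210742 − (+1.793e-02/-4.412e-01) = 81.251387
iter 3: u=0.850447  f(a)=+1.409e-05  f'(a)=-4.405e-01  a ← 81.251387 − (+1.409e-05/-4.405e-01) = 81.251419
iter 4: u=0.850447  f(a)=+8.754e-12  f'(a)=-4.405e-01  a ← 81.251419 − (+8.754e-12/-4.405e-01) = 81.251419
converged: |Δa| < 1e-12 after 4 iterations
sag = a·(cosh(S/(2a)) − 1) = 81.251419·(cosh(0.850447) − 1) = 31.197142
T_max/T_min = cosh(S/(2a)) = 1.383958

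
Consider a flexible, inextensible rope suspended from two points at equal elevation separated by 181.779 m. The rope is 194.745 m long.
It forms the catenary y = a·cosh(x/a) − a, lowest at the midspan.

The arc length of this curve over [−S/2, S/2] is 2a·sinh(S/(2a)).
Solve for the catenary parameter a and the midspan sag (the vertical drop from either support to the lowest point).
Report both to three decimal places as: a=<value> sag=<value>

a=140.396 sag=30.462

seed: a₀ = √(S³/(24(L−S))) = √(181.779³/(24·12.966)) = 138.933487
iter 1: u=0.654194  f(a)=+2.803e-01  f'(a)=-1.948e-01  a ← 138.933487 − (+2.803e-01/-1.948e-01) = 140.372668
iter 2: u=0.647487  f(a)=+4.415e-03  f'(a)=-1.887e-01  a ← 140.372668 − (+4.415e-03/-1.887e-01) = 140.396068
iter 3: u=0.647379  f(a)=+1.134e-06  f'(a)=-1.886e-01  a ← 140.396068 − (+1.134e-06/-1.886e-01) = 140.396074
iter 4: u=0.647379  f(a)=+8.527e-14  f'(a)=-1.886e-01  a ← 140.396074 − (+8.527e-14/-1.886e-01) = 140.396074
converged: |Δa| < 1e-12 after 4 iterations
sag = a·(cosh(S/(2a)) − 1) = 140.396074·(cosh(0.647379) − 1) = 30.461941
T_max/T_min = cosh(S/(2a)) = 1.216971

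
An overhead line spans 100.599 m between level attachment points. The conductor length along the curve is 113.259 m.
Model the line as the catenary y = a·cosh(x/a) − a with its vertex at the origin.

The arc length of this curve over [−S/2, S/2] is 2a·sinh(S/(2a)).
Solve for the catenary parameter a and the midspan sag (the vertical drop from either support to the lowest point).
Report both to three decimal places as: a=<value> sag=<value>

seed: a₀ = √(S³/(24(L−S))) = √(100.599³/(24·12.660)) = 57.885264
iter 1: u=0.868952  f(a)=+4.866e-01  f'(a)=-4.713e-01  a ← 57.885264 − (+4.866e-01/-4.713e-01) = 58.917722
iter 2: u=0.853724  f(a)=+1.333e-02  f'(a)=-4.459e-01  a ← 58.917722 − (+1.333e-02/-4.459e-01) = 58.947609
iter 3: u=0.853292  f(a)=+1.061e-05  f'(a)=-4.451e-01  a ← 58.947609 − (+1.061e-05/-4.451e-01) = 58.947633
iter 4: u=0.853291  f(a)=+6.736e-12  f'(a)=-4.451e-01  a ← 58.947633 − (+6.736e-12/-4.451e-01) = 58.947633
converged: |Δa| < 1e-12 after 4 iterations
sag = a·(cosh(S/(2a)) − 1) = 58.947633·(cosh(0.853291) − 1) = 22.794178
T_max/T_min = cosh(S/(2a)) = 1.386685

a=58.948 sag=22.794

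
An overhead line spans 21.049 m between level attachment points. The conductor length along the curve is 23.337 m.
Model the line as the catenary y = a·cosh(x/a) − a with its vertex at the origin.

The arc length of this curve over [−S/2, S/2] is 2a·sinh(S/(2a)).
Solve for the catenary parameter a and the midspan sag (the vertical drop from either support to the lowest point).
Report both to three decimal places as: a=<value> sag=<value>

a=13.239 sag=4.408

seed: a₀ = √(S³/(24(L−S))) = √(21.049³/(24·2.288)) = 13.032075
iter 1: u=0.807584  f(a)=+7.578e-02  f'(a)=-3.746e-01  a ← 13.032075 − (+7.578e-02/-3.746e-01) = 13.234385
iter 2: u=0.795239  f(a)=+1.801e-03  f'(a)=-3.570e-01  a ← 13.234385 − (+1.801e-03/-3.570e-01) = 13.239429
iter 3: u=0.794936  f(a)=+1.072e-06  f'(a)=-3.565e-01  a ← 13.239429 − (+1.072e-06/-3.565e-01) = 13.239432
iter 4: u=0.794936  f(a)=+3.801e-13  f'(a)=-3.565e-01  a ← 13.239432 − (+3.801e-13/-3.565e-01) = 13.239432
converged: |Δa| < 1e-12 after 4 iterations
sag = a·(cosh(S/(2a)) − 1) = 13.239432·(cosh(0.794936) − 1) = 4.408130
T_max/T_min = cosh(S/(2a)) = 1.332955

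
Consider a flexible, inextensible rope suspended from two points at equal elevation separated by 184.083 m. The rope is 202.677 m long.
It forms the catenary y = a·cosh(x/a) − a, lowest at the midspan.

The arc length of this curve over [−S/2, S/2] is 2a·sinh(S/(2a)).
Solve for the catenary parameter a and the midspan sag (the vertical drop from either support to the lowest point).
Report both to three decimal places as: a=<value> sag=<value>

a=119.981 sag=37.070

seed: a₀ = √(S³/(24(L−S))) = √(184.083³/(24·18.594)) = 118.230218
iter 1: u=0.778494  f(a)=+5.716e-01  f'(a)=-3.340e-01  a ← 118.230218 − (+5.716e-01/-3.340e-01) = 119.941638
iter 2: u=0.767386  f(a)=+1.265e-02  f'(a)=-3.194e-01  a ← 119.941638 − (+1.265e-02/-3.194e-01) = 119.981242
iter 3: u=0.767132  f(a)=+6.504e-06  f'(a)=-3.191e-01  a ← 119.981242 − (+6.504e-06/-3.191e-01) = 119.981262
iter 4: u=0.767132  f(a)=+1.705e-12  f'(a)=-3.191e-01  a ← 119.981262 − (+1.705e-12/-3.191e-01) = 119.981262
converged: |Δa| < 1e-12 after 4 iterations
sag = a·(cosh(S/(2a)) − 1) = 119.981262·(cosh(0.767132) − 1) = 37.069669
T_max/T_min = cosh(S/(2a)) = 1.308962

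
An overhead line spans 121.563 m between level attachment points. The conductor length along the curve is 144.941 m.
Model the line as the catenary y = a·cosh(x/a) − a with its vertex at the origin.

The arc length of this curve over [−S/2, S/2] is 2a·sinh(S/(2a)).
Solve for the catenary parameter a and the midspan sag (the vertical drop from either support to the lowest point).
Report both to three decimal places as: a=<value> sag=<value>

seed: a₀ = √(S³/(24(L−S))) = √(121.563³/(24·23.378)) = 56.583892
iter 1: u=1.074184  f(a)=+1.386e+00  f'(a)=-9.257e-01  a ← 56.583892 − (+1.386e+00/-9.257e-01) = 58.081629
iter 2: u=1.046484  f(a)=+5.695e-02  f'(a)=-8.510e-01  a ← 58.081629 − (+5.695e-02/-8.510e-01) = 58.148551
iter 3: u=1.045280  f(a)=+1.052e-04  f'(a)=-8.479e-01  a ← 58.148551 − (+1.052e-04/-8.479e-01) = 58.148676
iter 4: u=1.045277  f(a)=+3.607e-10  f'(a)=-8.479e-01  a ← 58.148676 − (+3.607e-10/-8.479e-01) = 58.148676
iter 5: u=1.045277  f(a)=+0.000e+00  f'(a)=-8.479e-01  a ← 58.148676 − (+0.000e+00/-8.479e-01) = 58.148676
converged: |Δa| < 1e-12 after 5 iterations
sag = a·(cosh(S/(2a)) − 1) = 58.148676·(cosh(1.045277) − 1) = 34.766565
T_max/T_min = cosh(S/(2a)) = 1.597891

a=58.149 sag=34.767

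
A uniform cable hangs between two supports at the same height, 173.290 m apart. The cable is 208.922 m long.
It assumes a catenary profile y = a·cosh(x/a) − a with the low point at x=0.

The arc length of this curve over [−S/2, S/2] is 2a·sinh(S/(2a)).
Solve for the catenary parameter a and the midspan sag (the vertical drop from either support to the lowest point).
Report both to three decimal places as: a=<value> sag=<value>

a=80.307 sag=51.455

seed: a₀ = √(S³/(24(L−S))) = √(173.290³/(24·35.632)) = 78.007172
iter 1: u=1.110731  f(a)=+2.264e+00  f'(a)=-1.031e+00  a ← 78.007172 − (+2.264e+00/-1.031e+00) = 80.202057
iter 2: u=1.080334  f(a)=+9.906e-02  f'(a)=-9.429e-01  a ← 80.202057 − (+9.906e-02/-9.429e-01) = 80.307116
iter 3: u=1.078921  f(a)=+2.089e-04  f'(a)=-9.389e-01  a ← 80.307116 − (+2.089e-04/-9.389e-01) = 80.307338
iter 4: u=1.078918  f(a)=+9.334e-10  f'(a)=-9.389e-01  a ← 80.307338 − (+9.334e-10/-9.389e-01) = 80.307338
iter 5: u=1.078918  f(a)=-2.842e-14  f'(a)=-9.389e-01  a ← 80.307338 − (-2.842e-14/-9.389e-01) = 80.307338
converged: |Δa| < 1e-12 after 5 iterations
sag = a·(cosh(S/(2a)) − 1) = 80.307338·(cosh(1.078918) − 1) = 51.455210
T_max/T_min = cosh(S/(2a)) = 1.640729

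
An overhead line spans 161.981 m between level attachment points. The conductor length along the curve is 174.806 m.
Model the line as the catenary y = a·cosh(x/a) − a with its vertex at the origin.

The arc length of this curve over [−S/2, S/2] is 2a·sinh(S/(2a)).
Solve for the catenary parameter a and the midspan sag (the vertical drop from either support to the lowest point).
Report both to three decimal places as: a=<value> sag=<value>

a=118.877 sag=28.673

seed: a₀ = √(S³/(24(L−S))) = √(161.981³/(24·12.825)) = 117.506477
iter 1: u=0.689243  f(a)=+3.081e-01  f'(a)=-2.288e-01  a ← 117.506477 − (+3.081e-01/-2.288e-01) = 118.852864
iter 2: u=0.681435  f(a)=+5.375e-03  f'(a)=-2.209e-01  a ← 118.852864 − (+5.375e-03/-2.209e-01) = 118.877197
iter 3: u=0.681296  f(a)=+1.701e-06  f'(a)=-2.208e-01  a ← 118.877197 − (+1.701e-06/-2.208e-01) = 118.877205
iter 4: u=0.681295  f(a)=+1.705e-13  f'(a)=-2.208e-01  a ← 118.877205 − (+1.705e-13/-2.208e-01) = 118.877205
converged: |Δa| < 1e-12 after 4 iterations
sag = a·(cosh(S/(2a)) − 1) = 118.877205·(cosh(0.681295) − 1) = 28.673038
T_max/T_min = cosh(S/(2a)) = 1.241199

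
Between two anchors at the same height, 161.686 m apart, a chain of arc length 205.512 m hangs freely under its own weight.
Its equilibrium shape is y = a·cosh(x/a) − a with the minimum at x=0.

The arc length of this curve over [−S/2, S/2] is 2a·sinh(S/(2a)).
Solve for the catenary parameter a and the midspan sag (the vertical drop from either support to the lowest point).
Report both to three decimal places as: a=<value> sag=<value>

seed: a₀ = √(S³/(24(L−S))) = √(161.686³/(24·43.826)) = 63.392384
iter 1: u=1.275279  f(a)=+3.705e+00  f'(a)=-1.621e+00  a ← 63.392384 − (+3.705e+00/-1.621e+00) = 65.677949
iter 2: u=1.230900  f(a)=+2.098e-01  f'(a)=-1.442e+00  a ← 65.677949 − (+2.098e-01/-1.442e+00) = 65.823424
iter 3: u=1.228180  f(a)=+7.621e-04  f'(a)=-1.432e+00  a ← 65.823424 − (+7.621e-04/-1.432e+00) = 65.823956
iter 4: u=1.228170  f(a)=+1.014e-08  f'(a)=-1.432e+00  a ← 65.823956 − (+1.014e-08/-1.432e+00) = 65.823956
iter 5: u=1.228170  f(a)=+2.842e-14  f'(a)=-1.432e+00  a ← 65.823956 − (+2.842e-14/-1.432e+00) = 65.823956
converged: |Δa| < 1e-12 after 5 iterations
sag = a·(cosh(S/(2a)) − 1) = 65.823956·(cosh(1.228170) − 1) = 56.207141
T_max/T_min = cosh(S/(2a)) = 1.853901

a=65.824 sag=56.207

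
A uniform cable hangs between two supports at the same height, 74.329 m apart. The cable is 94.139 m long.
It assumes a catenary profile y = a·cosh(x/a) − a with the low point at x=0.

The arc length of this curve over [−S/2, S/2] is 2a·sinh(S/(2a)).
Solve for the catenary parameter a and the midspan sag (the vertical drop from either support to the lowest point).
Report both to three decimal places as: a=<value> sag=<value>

seed: a₀ = √(S³/(24(L−S))) = √(74.329³/(24·19.810)) = 29.389323
iter 1: u=1.264558  f(a)=+1.646e+00  f'(a)=-1.576e+00  a ← 29.389323 − (+1.646e+00/-1.576e+00) = 30.433228
iter 2: u=1.221182  f(a)=+9.174e-02  f'(a)=-1.405e+00  a ← 30.433228 − (+9.174e-02/-1.405e+00) = 30.498522
iter 3: u=1.218567  f(a)=+3.224e-04  f'(a)=-1.395e+00  a ← 30.498522 − (+3.224e-04/-1.395e+00) = 30.498753
iter 4: u=1.218558  f(a)=+4.012e-09  f'(a)=-1.395e+00  a ← 30.498753 − (+4.012e-09/-1.395e+00) = 30.498753
iter 5: u=1.218558  f(a)=+1.421e-14  f'(a)=-1.395e+00  a ← 30.498753 − (+1.421e-14/-1.395e+00) = 30.498753
converged: |Δa| < 1e-12 after 5 iterations
sag = a·(cosh(S/(2a)) − 1) = 30.498753·(cosh(1.218558) − 1) = 25.587892
T_max/T_min = cosh(S/(2a)) = 1.838982

a=30.499 sag=25.588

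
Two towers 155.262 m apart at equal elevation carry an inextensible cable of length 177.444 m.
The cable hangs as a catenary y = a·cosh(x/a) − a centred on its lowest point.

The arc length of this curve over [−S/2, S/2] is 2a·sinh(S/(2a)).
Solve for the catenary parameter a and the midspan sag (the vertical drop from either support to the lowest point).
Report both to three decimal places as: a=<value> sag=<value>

a=85.588 sag=37.688

seed: a₀ = √(S³/(24(L−S))) = √(155.262³/(24·22.182)) = 83.847823
iter 1: u=0.925856  f(a)=+9.704e-01  f'(a)=-5.759e-01  a ← 83.847823 − (+9.704e-01/-5.759e-01) = 85.532878
iter 2: u=0.907616  f(a)=+3.002e-02  f'(a)=-5.407e-01  a ← 85.532878 − (+3.002e-02/-5.407e-01) = 85.588402
iter 3: u=0.907027  f(a)=+3.078e-05  f'(a)=-5.396e-01  a ← 85.588402 − (+3.078e-05/-5.396e-01) = 85.588459
iter 4: u=0.907026  f(a)=+3.240e-11  f'(a)=-5.396e-01  a ← 85.588459 − (+3.240e-11/-5.396e-01) = 85.588459
converged: |Δa| < 1e-12 after 4 iterations
sag = a·(cosh(S/(2a)) − 1) = 85.588459·(cosh(0.907026) − 1) = 37.687563
T_max/T_min = cosh(S/(2a)) = 1.440335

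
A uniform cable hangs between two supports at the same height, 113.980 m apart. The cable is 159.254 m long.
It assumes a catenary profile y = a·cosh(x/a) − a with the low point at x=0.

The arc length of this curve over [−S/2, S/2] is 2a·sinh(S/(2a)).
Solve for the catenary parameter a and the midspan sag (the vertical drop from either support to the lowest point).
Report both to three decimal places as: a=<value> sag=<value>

a=38.941 sag=49.698

seed: a₀ = √(S³/(24(L−S))) = √(113.980³/(24·45.274)) = 36.915854
iter 1: u=1.543781  f(a)=+5.711e+00  f'(a)=-3.089e+00  a ← 36.915854 − (+5.711e+00/-3.089e+00) = 38.764584
iter 2: u=1.470156  f(a)=+4.571e-01  f'(a)=-2.613e+00  a ← 38.764584 − (+4.571e-01/-2.613e+00) = 38.939511
iter 3: u=1.463552  f(a)=+3.490e-03  f'(a)=-2.573e+00  a ← 38.939511 − (+3.490e-03/-2.573e+00) = 38.940867
iter 4: u=1.463501  f(a)=+2.069e-07  f'(a)=-2.573e+00  a ← 38.940867 − (+2.069e-07/-2.573e+00) = 38.940867
iter 5: u=1.463501  f(a)=-2.842e-14  f'(a)=-2.573e+00  a ← 38.940867 − (-2.842e-14/-2.573e+00) = 38.940867
converged: |Δa| < 1e-12 after 5 iterations
sag = a·(cosh(S/(2a)) − 1) = 38.940867·(cosh(1.463501) − 1) = 49.698008
T_max/T_min = cosh(S/(2a)) = 2.276243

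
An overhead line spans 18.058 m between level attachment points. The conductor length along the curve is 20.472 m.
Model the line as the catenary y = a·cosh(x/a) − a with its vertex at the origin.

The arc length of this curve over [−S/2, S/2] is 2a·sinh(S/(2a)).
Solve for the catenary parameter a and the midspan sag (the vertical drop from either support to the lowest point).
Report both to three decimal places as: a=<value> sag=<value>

seed: a₀ = √(S³/(24(L−S))) = √(18.058³/(24·2.414)) = 10.081618
iter 1: u=0.895590  f(a)=+9.868e-02  f'(a)=-5.184e-01  a ← 10.081618 − (+9.868e-02/-5.184e-01) = 10.271967
iter 2: u=0.878994  f(a)=+2.864e-03  f'(a)=-4.887e-01  a ← 10.271967 − (+2.864e-03/-4.887e-01) = 10.277828
iter 3: u=0.878493  f(a)=+2.573e-06  f'(a)=-4.878e-01  a ← 10.277828 − (+2.573e-06/-4.878e-01) = 10.277833
iter 4: u=0.878493  f(a)=+2.082e-12  f'(a)=-4.878e-01  a ← 10.277833 − (+2.082e-12/-4.878e-01) = 10.277833
converged: |Δa| < 1e-12 after 4 iterations
sag = a·(cosh(S/(2a)) − 1) = 10.277833·(cosh(0.878493) − 1) = 4.227668
T_max/T_min = cosh(S/(2a)) = 1.411338

a=10.278 sag=4.228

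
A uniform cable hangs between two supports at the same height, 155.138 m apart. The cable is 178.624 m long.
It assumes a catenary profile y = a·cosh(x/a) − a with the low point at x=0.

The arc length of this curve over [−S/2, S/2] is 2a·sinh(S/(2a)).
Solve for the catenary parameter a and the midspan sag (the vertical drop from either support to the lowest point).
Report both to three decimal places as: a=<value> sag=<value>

seed: a₀ = √(S³/(24(L−S))) = √(155.138³/(24·23.486)) = 81.389266
iter 1: u=0.953062  f(a)=+1.090e+00  f'(a)=-6.313e-01  a ← 81.389266 − (+1.090e+00/-6.313e-01) = 83.115934
iter 2: u=0.933263  f(a)=+3.565e-02  f'(a)=-5.906e-01  a ← 83.115934 − (+3.565e-02/-5.906e-01) = 83.176302
iter 3: u=0.932585  f(a)=+4.100e-05  f'(a)=-5.892e-01  a ← 83.176302 − (+4.100e-05/-5.892e-01) = 83.176371
iter 4: u=0.932585  f(a)=+5.437e-11  f'(a)=-5.892e-01  a ← 83.176371 − (+5.437e-11/-5.892e-01) = 83.176371
iter 5: u=0.932585  f(a)=+2.842e-14  f'(a)=-5.892e-01  a ← 83.176371 − (+2.842e-14/-5.892e-01) = 83.176371
converged: |Δa| < 1e-12 after 5 iterations
sag = a·(cosh(S/(2a)) − 1) = 83.176371·(cosh(0.932585) − 1) = 38.868465
T_max/T_min = cosh(S/(2a)) = 1.467302

a=83.176 sag=38.868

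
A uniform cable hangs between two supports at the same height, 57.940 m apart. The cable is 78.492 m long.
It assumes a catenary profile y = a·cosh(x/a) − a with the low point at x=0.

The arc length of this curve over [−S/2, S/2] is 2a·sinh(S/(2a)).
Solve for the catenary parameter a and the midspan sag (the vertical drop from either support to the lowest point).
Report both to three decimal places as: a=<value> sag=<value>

a=20.839 sag=23.597

seed: a₀ = √(S³/(24(L−S))) = √(57.940³/(24·20.552)) = 19.857980
iter 1: u=1.458859  f(a)=+2.301e+00  f'(a)=-2.545e+00  a ← 19.857980 − (+2.301e+00/-2.545e+00) = 20.762080
iter 2: u=1.395332  f(a)=+1.665e-01  f'(a)=-2.189e+00  a ← 20.762080 − (+1.665e-01/-2.189e+00) = 20.838130
iter 3: u=1.390240  f(a)=+1.022e-03  f'(a)=-2.162e+00  a ← 20.838130 − (+1.022e-03/-2.162e+00) = 20.838603
iter 4: u=1.390208  f(a)=+3.900e-08  f'(a)=-2.162e+00  a ← 20.838603 − (+3.900e-08/-2.162e+00) = 20.838603
iter 5: u=1.390208  f(a)=+1.421e-14  f'(a)=-2.162e+00  a ← 20.838603 − (+1.421e-14/-2.162e+00) = 20.838603
converged: |Δa| < 1e-12 after 5 iterations
sag = a·(cosh(S/(2a)) − 1) = 20.838603·(cosh(1.390208) − 1) = 23.596697
T_max/T_min = cosh(S/(2a)) = 2.132355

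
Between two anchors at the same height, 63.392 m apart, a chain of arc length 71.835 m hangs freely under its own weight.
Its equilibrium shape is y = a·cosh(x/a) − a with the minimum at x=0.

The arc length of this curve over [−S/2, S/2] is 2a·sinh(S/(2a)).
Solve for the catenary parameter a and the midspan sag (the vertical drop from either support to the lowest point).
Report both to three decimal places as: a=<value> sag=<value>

seed: a₀ = √(S³/(24(L−S))) = √(63.392³/(24·8.443)) = 35.456647
iter 1: u=0.893937  f(a)=+3.438e-01  f'(a)=-5.154e-01  a ← 35.456647 − (+3.438e-01/-5.154e-01) = 36.123775
iter 2: u=0.877428  f(a)=+9.944e-03  f'(a)=-4.860e-01  a ← 36.123775 − (+9.944e-03/-4.860e-01) = 36.144237
iter 3: u=0.876931  f(a)=+8.867e-06  f'(a)=-4.851e-01  a ← 36.144237 − (+8.867e-06/-4.851e-01) = 36.144255
iter 4: u=0.876931  f(a)=+7.049e-12  f'(a)=-4.851e-01  a ← 36.144255 − (+7.049e-12/-4.851e-01) = 36.144255
converged: |Δa| < 1e-12 after 4 iterations
sag = a·(cosh(S/(2a)) − 1) = 36.144255·(cosh(0.876931) − 1) = 14.811353
T_max/T_min = cosh(S/(2a)) = 1.409784

a=36.144 sag=14.811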